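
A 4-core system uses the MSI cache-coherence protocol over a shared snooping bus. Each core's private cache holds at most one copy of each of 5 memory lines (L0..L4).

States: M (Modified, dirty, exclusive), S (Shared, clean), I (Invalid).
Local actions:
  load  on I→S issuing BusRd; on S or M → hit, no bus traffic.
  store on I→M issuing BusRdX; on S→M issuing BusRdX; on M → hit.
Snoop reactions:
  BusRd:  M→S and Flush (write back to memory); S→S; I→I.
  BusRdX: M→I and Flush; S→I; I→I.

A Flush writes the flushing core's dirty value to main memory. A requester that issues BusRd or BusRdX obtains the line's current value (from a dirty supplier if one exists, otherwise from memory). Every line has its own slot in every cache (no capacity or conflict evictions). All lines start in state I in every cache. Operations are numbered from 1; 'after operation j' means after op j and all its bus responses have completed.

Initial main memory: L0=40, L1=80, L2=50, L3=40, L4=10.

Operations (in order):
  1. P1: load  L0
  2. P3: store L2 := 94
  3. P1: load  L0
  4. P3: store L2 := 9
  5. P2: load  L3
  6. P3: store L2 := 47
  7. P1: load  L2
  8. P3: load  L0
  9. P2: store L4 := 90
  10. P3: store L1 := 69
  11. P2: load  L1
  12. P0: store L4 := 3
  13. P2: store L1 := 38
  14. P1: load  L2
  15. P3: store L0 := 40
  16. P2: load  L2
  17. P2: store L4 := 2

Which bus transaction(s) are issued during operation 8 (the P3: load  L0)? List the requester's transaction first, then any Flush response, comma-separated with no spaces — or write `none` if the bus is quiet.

  op1 P1: load  L0 → I/S/I/I on L0; bus BusRd; mem=40
  op2 P3: store L2 := 94 → I/I/I/M on L2; bus BusRdX; mem=50
  op3 P1: load  L0 → I/S/I/I on L0; bus (none); mem=40
  op4 P3: store L2 := 9 → I/I/I/M on L2; bus (none); mem=50
  op5 P2: load  L3 → I/I/S/I on L3; bus BusRd; mem=40
  op6 P3: store L2 := 47 → I/I/I/M on L2; bus (none); mem=50
  op7 P1: load  L2 → I/S/I/S on L2; bus BusRd Flush; mem=47
  op8 P3: load  L0 → I/S/I/S on L0; bus BusRd; mem=40
  op9 P2: store L4 := 90 → I/I/M/I on L4; bus BusRdX; mem=10
  op10 P3: store L1 := 69 → I/I/I/M on L1; bus BusRdX; mem=80
  op11 P2: load  L1 → I/I/S/S on L1; bus BusRd Flush; mem=69
  op12 P0: store L4 := 3 → M/I/I/I on L4; bus BusRdX Flush; mem=90
  op13 P2: store L1 := 38 → I/I/M/I on L1; bus BusRdX; mem=69
  op14 P1: load  L2 → I/S/I/S on L2; bus (none); mem=47
  op15 P3: store L0 := 40 → I/I/I/M on L0; bus BusRdX; mem=40
  op16 P2: load  L2 → I/S/S/S on L2; bus BusRd; mem=47
  op17 P2: store L4 := 2 → I/I/M/I on L4; bus BusRdX Flush; mem=3

bus = BusRd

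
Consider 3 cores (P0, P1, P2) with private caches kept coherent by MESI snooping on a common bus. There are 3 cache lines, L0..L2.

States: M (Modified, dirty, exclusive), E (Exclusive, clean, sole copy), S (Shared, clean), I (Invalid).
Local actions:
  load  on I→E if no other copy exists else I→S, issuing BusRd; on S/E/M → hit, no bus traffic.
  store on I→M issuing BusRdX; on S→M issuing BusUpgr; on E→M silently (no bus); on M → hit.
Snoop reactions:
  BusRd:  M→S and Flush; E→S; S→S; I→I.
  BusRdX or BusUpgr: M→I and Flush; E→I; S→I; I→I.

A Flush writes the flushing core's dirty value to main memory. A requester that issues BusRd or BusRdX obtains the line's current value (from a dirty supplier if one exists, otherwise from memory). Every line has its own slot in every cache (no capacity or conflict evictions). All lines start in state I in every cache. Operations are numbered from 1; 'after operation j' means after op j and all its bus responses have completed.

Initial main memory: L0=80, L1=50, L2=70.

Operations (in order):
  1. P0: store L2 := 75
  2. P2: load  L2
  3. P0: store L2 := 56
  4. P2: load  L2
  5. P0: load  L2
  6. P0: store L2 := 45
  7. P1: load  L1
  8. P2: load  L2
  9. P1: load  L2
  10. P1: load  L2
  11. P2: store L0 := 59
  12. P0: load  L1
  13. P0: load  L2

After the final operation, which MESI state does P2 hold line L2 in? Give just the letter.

step 1: P0: store L2 := 75  ⟶  MII  (L2)  txn=BusRdX  M[L2]=70
step 2: P2: load  L2  ⟶  SIS  (L2)  txn=BusRd+Flush  M[L2]=75
step 3: P0: store L2 := 56  ⟶  MII  (L2)  txn=BusUpgr  M[L2]=75
step 4: P2: load  L2  ⟶  SIS  (L2)  txn=BusRd+Flush  M[L2]=56
step 5: P0: load  L2  ⟶  SIS  (L2)  txn=∅  M[L2]=56
step 6: P0: store L2 := 45  ⟶  MII  (L2)  txn=BusUpgr  M[L2]=56
step 7: P1: load  L1  ⟶  IEI  (L1)  txn=BusRd  M[L1]=50
step 8: P2: load  L2  ⟶  SIS  (L2)  txn=BusRd+Flush  M[L2]=45
step 9: P1: load  L2  ⟶  SSS  (L2)  txn=BusRd  M[L2]=45
step 10: P1: load  L2  ⟶  SSS  (L2)  txn=∅  M[L2]=45
step 11: P2: store L0 := 59  ⟶  IIM  (L0)  txn=BusRdX  M[L0]=80
step 12: P0: load  L1  ⟶  SSI  (L1)  txn=BusRd  M[L1]=50
step 13: P0: load  L2  ⟶  SSS  (L2)  txn=∅  M[L2]=45

state = S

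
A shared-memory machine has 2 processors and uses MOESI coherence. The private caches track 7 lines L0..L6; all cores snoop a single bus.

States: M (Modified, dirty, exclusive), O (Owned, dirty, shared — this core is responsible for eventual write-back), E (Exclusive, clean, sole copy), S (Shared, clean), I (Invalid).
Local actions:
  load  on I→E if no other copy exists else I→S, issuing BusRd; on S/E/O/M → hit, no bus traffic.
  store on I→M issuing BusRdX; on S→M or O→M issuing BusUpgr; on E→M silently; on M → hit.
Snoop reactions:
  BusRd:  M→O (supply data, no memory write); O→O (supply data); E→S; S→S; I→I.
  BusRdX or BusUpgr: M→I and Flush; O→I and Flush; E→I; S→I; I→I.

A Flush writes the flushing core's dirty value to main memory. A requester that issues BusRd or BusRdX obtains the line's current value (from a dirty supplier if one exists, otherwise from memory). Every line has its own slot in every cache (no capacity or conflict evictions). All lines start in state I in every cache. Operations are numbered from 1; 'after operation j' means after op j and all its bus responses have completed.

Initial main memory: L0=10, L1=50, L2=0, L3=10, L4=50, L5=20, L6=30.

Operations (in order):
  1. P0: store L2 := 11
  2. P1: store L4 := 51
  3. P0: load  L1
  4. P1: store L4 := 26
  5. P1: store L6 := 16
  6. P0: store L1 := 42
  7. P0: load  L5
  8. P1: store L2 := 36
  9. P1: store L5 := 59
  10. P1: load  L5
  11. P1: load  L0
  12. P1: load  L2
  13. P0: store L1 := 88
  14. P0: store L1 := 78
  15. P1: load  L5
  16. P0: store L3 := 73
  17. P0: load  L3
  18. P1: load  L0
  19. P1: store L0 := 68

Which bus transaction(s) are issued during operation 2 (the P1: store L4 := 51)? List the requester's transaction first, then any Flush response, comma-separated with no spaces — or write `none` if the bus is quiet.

bus = BusRdX

step 1: P0: store L2 := 11  ⟶  MI  (L2)  txn=BusRdX  M[L2]=0
step 2: P1: store L4 := 51  ⟶  IM  (L4)  txn=BusRdX  M[L4]=50
step 3: P0: load  L1  ⟶  EI  (L1)  txn=BusRd  M[L1]=50
step 4: P1: store L4 := 26  ⟶  IM  (L4)  txn=∅  M[L4]=50
step 5: P1: store L6 := 16  ⟶  IM  (L6)  txn=BusRdX  M[L6]=30
step 6: P0: store L1 := 42  ⟶  MI  (L1)  txn=∅  M[L1]=50
step 7: P0: load  L5  ⟶  EI  (L5)  txn=BusRd  M[L5]=20
step 8: P1: store L2 := 36  ⟶  IM  (L2)  txn=BusRdX+Flush  M[L2]=11
step 9: P1: store L5 := 59  ⟶  IM  (L5)  txn=BusRdX  M[L5]=20
step 10: P1: load  L5  ⟶  IM  (L5)  txn=∅  M[L5]=20
step 11: P1: load  L0  ⟶  IE  (L0)  txn=BusRd  M[L0]=10
step 12: P1: load  L2  ⟶  IM  (L2)  txn=∅  M[L2]=11
step 13: P0: store L1 := 88  ⟶  MI  (L1)  txn=∅  M[L1]=50
step 14: P0: store L1 := 78  ⟶  MI  (L1)  txn=∅  M[L1]=50
step 15: P1: load  L5  ⟶  IM  (L5)  txn=∅  M[L5]=20
step 16: P0: store L3 := 73  ⟶  MI  (L3)  txn=BusRdX  M[L3]=10
step 17: P0: load  L3  ⟶  MI  (L3)  txn=∅  M[L3]=10
step 18: P1: load  L0  ⟶  IE  (L0)  txn=∅  M[L0]=10
step 19: P1: store L0 := 68  ⟶  IM  (L0)  txn=∅  M[L0]=10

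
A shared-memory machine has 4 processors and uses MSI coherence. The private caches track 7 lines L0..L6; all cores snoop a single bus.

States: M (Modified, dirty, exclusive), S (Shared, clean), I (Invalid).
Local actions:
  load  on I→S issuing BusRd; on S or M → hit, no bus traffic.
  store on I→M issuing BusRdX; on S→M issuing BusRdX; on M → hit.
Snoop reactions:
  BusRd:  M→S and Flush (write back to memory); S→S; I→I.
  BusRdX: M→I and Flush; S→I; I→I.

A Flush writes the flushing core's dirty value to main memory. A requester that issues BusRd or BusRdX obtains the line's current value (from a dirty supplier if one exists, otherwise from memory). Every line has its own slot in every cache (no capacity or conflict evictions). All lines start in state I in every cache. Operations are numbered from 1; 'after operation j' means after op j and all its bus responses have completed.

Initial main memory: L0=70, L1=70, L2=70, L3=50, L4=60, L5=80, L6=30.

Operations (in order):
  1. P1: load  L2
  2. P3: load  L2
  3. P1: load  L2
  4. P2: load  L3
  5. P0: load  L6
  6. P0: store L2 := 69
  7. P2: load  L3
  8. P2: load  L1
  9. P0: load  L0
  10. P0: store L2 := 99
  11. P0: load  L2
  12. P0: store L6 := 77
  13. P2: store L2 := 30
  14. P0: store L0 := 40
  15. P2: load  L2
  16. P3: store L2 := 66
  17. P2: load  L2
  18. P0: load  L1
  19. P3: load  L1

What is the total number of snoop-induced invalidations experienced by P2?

invalidations = 1

  op1 P1: load  L2 → I/S/I/I on L2; bus BusRd; mem=70
  op2 P3: load  L2 → I/S/I/S on L2; bus BusRd; mem=70
  op3 P1: load  L2 → I/S/I/S on L2; bus (none); mem=70
  op4 P2: load  L3 → I/I/S/I on L3; bus BusRd; mem=50
  op5 P0: load  L6 → S/I/I/I on L6; bus BusRd; mem=30
  op6 P0: store L2 := 69 → M/I/I/I on L2; bus BusRdX; mem=70
  op7 P2: load  L3 → I/I/S/I on L3; bus (none); mem=50
  op8 P2: load  L1 → I/I/S/I on L1; bus BusRd; mem=70
  op9 P0: load  L0 → S/I/I/I on L0; bus BusRd; mem=70
  op10 P0: store L2 := 99 → M/I/I/I on L2; bus (none); mem=70
  op11 P0: load  L2 → M/I/I/I on L2; bus (none); mem=70
  op12 P0: store L6 := 77 → M/I/I/I on L6; bus BusRdX; mem=30
  op13 P2: store L2 := 30 → I/I/M/I on L2; bus BusRdX Flush; mem=99
  op14 P0: store L0 := 40 → M/I/I/I on L0; bus BusRdX; mem=70
  op15 P2: load  L2 → I/I/M/I on L2; bus (none); mem=99
  op16 P3: store L2 := 66 → I/I/I/M on L2; bus BusRdX Flush; mem=30
  op17 P2: load  L2 → I/I/S/S on L2; bus BusRd Flush; mem=66
  op18 P0: load  L1 → S/I/S/I on L1; bus BusRd; mem=70
  op19 P3: load  L1 → S/I/S/S on L1; bus BusRd; mem=70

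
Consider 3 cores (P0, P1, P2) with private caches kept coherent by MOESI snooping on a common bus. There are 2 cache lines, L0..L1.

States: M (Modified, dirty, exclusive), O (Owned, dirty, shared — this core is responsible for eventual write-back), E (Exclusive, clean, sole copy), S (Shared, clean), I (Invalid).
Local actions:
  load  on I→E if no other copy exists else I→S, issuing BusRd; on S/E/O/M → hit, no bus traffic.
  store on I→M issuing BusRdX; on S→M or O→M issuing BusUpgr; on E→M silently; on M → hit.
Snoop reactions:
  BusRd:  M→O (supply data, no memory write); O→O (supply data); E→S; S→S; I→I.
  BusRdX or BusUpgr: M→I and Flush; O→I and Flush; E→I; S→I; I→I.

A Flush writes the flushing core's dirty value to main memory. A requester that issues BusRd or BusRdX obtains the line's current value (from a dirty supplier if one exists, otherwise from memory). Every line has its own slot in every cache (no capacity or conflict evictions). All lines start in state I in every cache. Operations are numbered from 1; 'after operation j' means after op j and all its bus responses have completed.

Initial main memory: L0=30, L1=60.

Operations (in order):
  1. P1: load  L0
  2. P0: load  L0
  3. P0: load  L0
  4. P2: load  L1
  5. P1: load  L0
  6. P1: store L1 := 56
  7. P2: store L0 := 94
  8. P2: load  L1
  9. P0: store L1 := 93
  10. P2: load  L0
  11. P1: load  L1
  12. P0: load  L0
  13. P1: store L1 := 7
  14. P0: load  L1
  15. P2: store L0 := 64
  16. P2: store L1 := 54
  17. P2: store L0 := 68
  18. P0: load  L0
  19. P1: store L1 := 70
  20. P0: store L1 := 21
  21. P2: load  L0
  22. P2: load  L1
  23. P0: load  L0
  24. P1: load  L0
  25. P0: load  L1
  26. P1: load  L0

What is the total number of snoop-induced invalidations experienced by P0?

invalidations = 4

[1] P1: load  L0 | P0:I, P1:E(30), P2:I | bus: BusRd
[2] P0: load  L0 | P0:S(30), P1:S(30), P2:I | bus: BusRd
[3] P0: load  L0 | P0:S(30), P1:S(30), P2:I | bus: none
[4] P2: load  L1 | P0:I, P1:I, P2:E(60) | bus: BusRd
[5] P1: load  L0 | P0:S(30), P1:S(30), P2:I | bus: none
[6] P1: store L1 := 56 | P0:I, P1:M(56), P2:I | bus: BusRdX
[7] P2: store L0 := 94 | P0:I, P1:I, P2:M(94) | bus: BusRdX
[8] P2: load  L1 | P0:I, P1:O(56), P2:S(56) | bus: BusRd
[9] P0: store L1 := 93 | P0:M(93), P1:I, P2:I | bus: BusRdX,Flush
[10] P2: load  L0 | P0:I, P1:I, P2:M(94) | bus: none
[11] P1: load  L1 | P0:O(93), P1:S(93), P2:I | bus: BusRd
[12] P0: load  L0 | P0:S(94), P1:I, P2:O(94) | bus: BusRd
[13] P1: store L1 := 7 | P0:I, P1:M(7), P2:I | bus: BusUpgr,Flush
[14] P0: load  L1 | P0:S(7), P1:O(7), P2:I | bus: BusRd
[15] P2: store L0 := 64 | P0:I, P1:I, P2:M(64) | bus: BusUpgr
[16] P2: store L1 := 54 | P0:I, P1:I, P2:M(54) | bus: BusRdX,Flush
[17] P2: store L0 := 68 | P0:I, P1:I, P2:M(68) | bus: none
[18] P0: load  L0 | P0:S(68), P1:I, P2:O(68) | bus: BusRd
[19] P1: store L1 := 70 | P0:I, P1:M(70), P2:I | bus: BusRdX,Flush
[20] P0: store L1 := 21 | P0:M(21), P1:I, P2:I | bus: BusRdX,Flush
[21] P2: load  L0 | P0:S(68), P1:I, P2:O(68) | bus: none
[22] P2: load  L1 | P0:O(21), P1:I, P2:S(21) | bus: BusRd
[23] P0: load  L0 | P0:S(68), P1:I, P2:O(68) | bus: none
[24] P1: load  L0 | P0:S(68), P1:S(68), P2:O(68) | bus: BusRd
[25] P0: load  L1 | P0:O(21), P1:I, P2:S(21) | bus: none
[26] P1: load  L0 | P0:S(68), P1:S(68), P2:O(68) | bus: none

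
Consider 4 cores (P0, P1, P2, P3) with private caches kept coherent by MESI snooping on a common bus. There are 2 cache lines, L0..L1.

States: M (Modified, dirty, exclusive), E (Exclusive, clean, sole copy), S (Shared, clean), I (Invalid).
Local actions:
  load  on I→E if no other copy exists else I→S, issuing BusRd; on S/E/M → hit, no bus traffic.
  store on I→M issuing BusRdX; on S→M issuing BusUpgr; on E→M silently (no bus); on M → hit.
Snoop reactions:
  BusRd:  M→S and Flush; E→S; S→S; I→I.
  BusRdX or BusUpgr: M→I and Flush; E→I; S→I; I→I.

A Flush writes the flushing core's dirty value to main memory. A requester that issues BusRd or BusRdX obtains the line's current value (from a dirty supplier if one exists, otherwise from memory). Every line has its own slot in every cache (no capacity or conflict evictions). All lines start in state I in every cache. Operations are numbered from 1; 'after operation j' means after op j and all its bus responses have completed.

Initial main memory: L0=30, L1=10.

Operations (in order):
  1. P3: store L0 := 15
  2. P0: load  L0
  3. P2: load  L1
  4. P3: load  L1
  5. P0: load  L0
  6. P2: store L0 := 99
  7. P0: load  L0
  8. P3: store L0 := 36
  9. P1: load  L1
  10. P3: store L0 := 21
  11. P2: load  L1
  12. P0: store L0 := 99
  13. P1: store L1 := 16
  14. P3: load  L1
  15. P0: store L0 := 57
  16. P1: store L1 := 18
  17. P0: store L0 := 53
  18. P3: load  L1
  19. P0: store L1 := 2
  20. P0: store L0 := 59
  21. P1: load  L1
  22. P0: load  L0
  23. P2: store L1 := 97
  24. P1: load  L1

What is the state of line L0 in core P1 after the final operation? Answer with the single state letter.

  op1 P3: store L0 := 15 → I/I/I/M on L0; bus BusRdX; mem=30
  op2 P0: load  L0 → S/I/I/S on L0; bus BusRd Flush; mem=15
  op3 P2: load  L1 → I/I/E/I on L1; bus BusRd; mem=10
  op4 P3: load  L1 → I/I/S/S on L1; bus BusRd; mem=10
  op5 P0: load  L0 → S/I/I/S on L0; bus (none); mem=15
  op6 P2: store L0 := 99 → I/I/M/I on L0; bus BusRdX; mem=15
  op7 P0: load  L0 → S/I/S/I on L0; bus BusRd Flush; mem=99
  op8 P3: store L0 := 36 → I/I/I/M on L0; bus BusRdX; mem=99
  op9 P1: load  L1 → I/S/S/S on L1; bus BusRd; mem=10
  op10 P3: store L0 := 21 → I/I/I/M on L0; bus (none); mem=99
  op11 P2: load  L1 → I/S/S/S on L1; bus (none); mem=10
  op12 P0: store L0 := 99 → M/I/I/I on L0; bus BusRdX Flush; mem=21
  op13 P1: store L1 := 16 → I/M/I/I on L1; bus BusUpgr; mem=10
  op14 P3: load  L1 → I/S/I/S on L1; bus BusRd Flush; mem=16
  op15 P0: store L0 := 57 → M/I/I/I on L0; bus (none); mem=21
  op16 P1: store L1 := 18 → I/M/I/I on L1; bus BusUpgr; mem=16
  op17 P0: store L0 := 53 → M/I/I/I on L0; bus (none); mem=21
  op18 P3: load  L1 → I/S/I/S on L1; bus BusRd Flush; mem=18
  op19 P0: store L1 := 2 → M/I/I/I on L1; bus BusRdX; mem=18
  op20 P0: store L0 := 59 → M/I/I/I on L0; bus (none); mem=21
  op21 P1: load  L1 → S/S/I/I on L1; bus BusRd Flush; mem=2
  op22 P0: load  L0 → M/I/I/I on L0; bus (none); mem=21
  op23 P2: store L1 := 97 → I/I/M/I on L1; bus BusRdX; mem=2
  op24 P1: load  L1 → I/S/S/I on L1; bus BusRd Flush; mem=97

state = I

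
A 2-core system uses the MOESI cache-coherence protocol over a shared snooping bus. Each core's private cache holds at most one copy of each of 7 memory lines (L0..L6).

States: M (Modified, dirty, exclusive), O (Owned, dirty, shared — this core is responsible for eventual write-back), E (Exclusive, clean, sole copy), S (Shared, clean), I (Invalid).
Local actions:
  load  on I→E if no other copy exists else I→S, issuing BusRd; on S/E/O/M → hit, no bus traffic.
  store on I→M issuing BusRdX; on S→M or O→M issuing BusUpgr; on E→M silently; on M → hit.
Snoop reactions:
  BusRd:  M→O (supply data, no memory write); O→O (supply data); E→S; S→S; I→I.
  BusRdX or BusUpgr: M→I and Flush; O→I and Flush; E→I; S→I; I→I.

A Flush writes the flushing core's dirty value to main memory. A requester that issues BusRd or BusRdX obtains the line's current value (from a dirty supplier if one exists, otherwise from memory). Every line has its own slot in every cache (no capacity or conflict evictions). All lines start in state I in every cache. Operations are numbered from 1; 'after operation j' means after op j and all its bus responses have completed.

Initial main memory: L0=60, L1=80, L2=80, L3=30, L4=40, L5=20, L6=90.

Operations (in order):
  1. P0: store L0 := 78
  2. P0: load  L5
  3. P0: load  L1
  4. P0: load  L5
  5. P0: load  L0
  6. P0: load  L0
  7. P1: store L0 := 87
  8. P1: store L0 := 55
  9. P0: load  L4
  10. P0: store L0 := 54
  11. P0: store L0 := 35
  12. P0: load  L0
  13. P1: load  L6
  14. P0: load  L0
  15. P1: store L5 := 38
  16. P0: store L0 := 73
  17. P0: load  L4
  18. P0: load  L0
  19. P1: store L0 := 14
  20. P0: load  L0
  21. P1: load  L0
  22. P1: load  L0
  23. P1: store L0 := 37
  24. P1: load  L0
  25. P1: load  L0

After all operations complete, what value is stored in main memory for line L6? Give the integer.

  op1 P0: store L0 := 78 → M/I on L0; bus BusRdX; mem=60
  op2 P0: load  L5 → E/I on L5; bus BusRd; mem=20
  op3 P0: load  L1 → E/I on L1; bus BusRd; mem=80
  op4 P0: load  L5 → E/I on L5; bus (none); mem=20
  op5 P0: load  L0 → M/I on L0; bus (none); mem=60
  op6 P0: load  L0 → M/I on L0; bus (none); mem=60
  op7 P1: store L0 := 87 → I/M on L0; bus BusRdX Flush; mem=78
  op8 P1: store L0 := 55 → I/M on L0; bus (none); mem=78
  op9 P0: load  L4 → E/I on L4; bus BusRd; mem=40
  op10 P0: store L0 := 54 → M/I on L0; bus BusRdX Flush; mem=55
  op11 P0: store L0 := 35 → M/I on L0; bus (none); mem=55
  op12 P0: load  L0 → M/I on L0; bus (none); mem=55
  op13 P1: load  L6 → I/E on L6; bus BusRd; mem=90
  op14 P0: load  L0 → M/I on L0; bus (none); mem=55
  op15 P1: store L5 := 38 → I/M on L5; bus BusRdX; mem=20
  op16 P0: store L0 := 73 → M/I on L0; bus (none); mem=55
  op17 P0: load  L4 → E/I on L4; bus (none); mem=40
  op18 P0: load  L0 → M/I on L0; bus (none); mem=55
  op19 P1: store L0 := 14 → I/M on L0; bus BusRdX Flush; mem=73
  op20 P0: load  L0 → S/O on L0; bus BusRd; mem=73
  op21 P1: load  L0 → S/O on L0; bus (none); mem=73
  op22 P1: load  L0 → S/O on L0; bus (none); mem=73
  op23 P1: store L0 := 37 → I/M on L0; bus BusUpgr; mem=73
  op24 P1: load  L0 → I/M on L0; bus (none); mem=73
  op25 P1: load  L0 → I/M on L0; bus (none); mem=73

memory[L6] = 90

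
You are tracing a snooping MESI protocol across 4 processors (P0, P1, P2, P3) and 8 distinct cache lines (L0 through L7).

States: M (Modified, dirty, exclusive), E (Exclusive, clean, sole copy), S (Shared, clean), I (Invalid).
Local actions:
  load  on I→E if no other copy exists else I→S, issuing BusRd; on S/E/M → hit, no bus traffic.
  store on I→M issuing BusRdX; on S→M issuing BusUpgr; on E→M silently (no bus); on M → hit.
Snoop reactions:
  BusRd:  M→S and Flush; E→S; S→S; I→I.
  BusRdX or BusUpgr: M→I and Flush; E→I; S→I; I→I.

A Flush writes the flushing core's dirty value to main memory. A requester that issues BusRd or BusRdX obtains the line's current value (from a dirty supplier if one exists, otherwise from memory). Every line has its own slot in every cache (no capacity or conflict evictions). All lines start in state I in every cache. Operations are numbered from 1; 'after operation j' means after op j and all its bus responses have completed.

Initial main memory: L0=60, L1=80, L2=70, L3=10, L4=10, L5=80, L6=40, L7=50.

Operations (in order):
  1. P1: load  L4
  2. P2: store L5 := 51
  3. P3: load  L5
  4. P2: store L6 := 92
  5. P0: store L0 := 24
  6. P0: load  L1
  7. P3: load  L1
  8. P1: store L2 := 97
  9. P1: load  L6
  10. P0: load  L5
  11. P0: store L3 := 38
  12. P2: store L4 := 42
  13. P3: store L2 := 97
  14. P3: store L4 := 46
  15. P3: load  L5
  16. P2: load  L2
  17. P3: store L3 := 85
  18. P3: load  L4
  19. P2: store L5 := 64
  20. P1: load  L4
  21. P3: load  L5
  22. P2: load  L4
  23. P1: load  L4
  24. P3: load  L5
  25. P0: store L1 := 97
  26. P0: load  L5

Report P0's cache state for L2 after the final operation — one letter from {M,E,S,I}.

state = I

  op1 P1: load  L4 → I/E/I/I on L4; bus BusRd; mem=10
  op2 P2: store L5 := 51 → I/I/M/I on L5; bus BusRdX; mem=80
  op3 P3: load  L5 → I/I/S/S on L5; bus BusRd Flush; mem=51
  op4 P2: store L6 := 92 → I/I/M/I on L6; bus BusRdX; mem=40
  op5 P0: store L0 := 24 → M/I/I/I on L0; bus BusRdX; mem=60
  op6 P0: load  L1 → E/I/I/I on L1; bus BusRd; mem=80
  op7 P3: load  L1 → S/I/I/S on L1; bus BusRd; mem=80
  op8 P1: store L2 := 97 → I/M/I/I on L2; bus BusRdX; mem=70
  op9 P1: load  L6 → I/S/S/I on L6; bus BusRd Flush; mem=92
  op10 P0: load  L5 → S/I/S/S on L5; bus BusRd; mem=51
  op11 P0: store L3 := 38 → M/I/I/I on L3; bus BusRdX; mem=10
  op12 P2: store L4 := 42 → I/I/M/I on L4; bus BusRdX; mem=10
  op13 P3: store L2 := 97 → I/I/I/M on L2; bus BusRdX Flush; mem=97
  op14 P3: store L4 := 46 → I/I/I/M on L4; bus BusRdX Flush; mem=42
  op15 P3: load  L5 → S/I/S/S on L5; bus (none); mem=51
  op16 P2: load  L2 → I/I/S/S on L2; bus BusRd Flush; mem=97
  op17 P3: store L3 := 85 → I/I/I/M on L3; bus BusRdX Flush; mem=38
  op18 P3: load  L4 → I/I/I/M on L4; bus (none); mem=42
  op19 P2: store L5 := 64 → I/I/M/I on L5; bus BusUpgr; mem=51
  op20 P1: load  L4 → I/S/I/S on L4; bus BusRd Flush; mem=46
  op21 P3: load  L5 → I/I/S/S on L5; bus BusRd Flush; mem=64
  op22 P2: load  L4 → I/S/S/S on L4; bus BusRd; mem=46
  op23 P1: load  L4 → I/S/S/S on L4; bus (none); mem=46
  op24 P3: load  L5 → I/I/S/S on L5; bus (none); mem=64
  op25 P0: store L1 := 97 → M/I/I/I on L1; bus BusUpgr; mem=80
  op26 P0: load  L5 → S/I/S/S on L5; bus BusRd; mem=64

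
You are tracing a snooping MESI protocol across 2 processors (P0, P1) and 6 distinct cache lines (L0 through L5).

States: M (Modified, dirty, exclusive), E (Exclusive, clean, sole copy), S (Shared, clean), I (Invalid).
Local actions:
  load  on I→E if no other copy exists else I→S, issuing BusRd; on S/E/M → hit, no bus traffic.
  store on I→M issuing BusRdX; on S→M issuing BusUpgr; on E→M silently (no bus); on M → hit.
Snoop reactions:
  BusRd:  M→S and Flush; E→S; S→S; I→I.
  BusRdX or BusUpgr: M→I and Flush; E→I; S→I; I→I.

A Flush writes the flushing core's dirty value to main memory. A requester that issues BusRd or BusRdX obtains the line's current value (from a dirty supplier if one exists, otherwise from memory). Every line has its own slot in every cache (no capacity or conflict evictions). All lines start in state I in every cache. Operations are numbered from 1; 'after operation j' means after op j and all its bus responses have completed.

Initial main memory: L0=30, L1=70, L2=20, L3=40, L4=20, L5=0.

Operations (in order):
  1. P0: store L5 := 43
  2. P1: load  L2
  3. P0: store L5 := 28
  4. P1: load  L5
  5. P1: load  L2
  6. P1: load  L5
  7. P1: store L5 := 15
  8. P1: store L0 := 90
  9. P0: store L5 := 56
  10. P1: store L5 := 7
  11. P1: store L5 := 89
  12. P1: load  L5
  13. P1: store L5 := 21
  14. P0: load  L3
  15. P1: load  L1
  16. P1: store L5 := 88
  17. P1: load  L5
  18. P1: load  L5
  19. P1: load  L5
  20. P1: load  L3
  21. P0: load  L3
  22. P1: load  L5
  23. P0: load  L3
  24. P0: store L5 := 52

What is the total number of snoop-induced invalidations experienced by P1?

step 1: P0: store L5 := 43  ⟶  MI  (L5)  txn=BusRdX  M[L5]=0
step 2: P1: load  L2  ⟶  IE  (L2)  txn=BusRd  M[L2]=20
step 3: P0: store L5 := 28  ⟶  MI  (L5)  txn=∅  M[L5]=0
step 4: P1: load  L5  ⟶  SS  (L5)  txn=BusRd+Flush  M[L5]=28
step 5: P1: load  L2  ⟶  IE  (L2)  txn=∅  M[L2]=20
step 6: P1: load  L5  ⟶  SS  (L5)  txn=∅  M[L5]=28
step 7: P1: store L5 := 15  ⟶  IM  (L5)  txn=BusUpgr  M[L5]=28
step 8: P1: store L0 := 90  ⟶  IM  (L0)  txn=BusRdX  M[L0]=30
step 9: P0: store L5 := 56  ⟶  MI  (L5)  txn=BusRdX+Flush  M[L5]=15
step 10: P1: store L5 := 7  ⟶  IM  (L5)  txn=BusRdX+Flush  M[L5]=56
step 11: P1: store L5 := 89  ⟶  IM  (L5)  txn=∅  M[L5]=56
step 12: P1: load  L5  ⟶  IM  (L5)  txn=∅  M[L5]=56
step 13: P1: store L5 := 21  ⟶  IM  (L5)  txn=∅  M[L5]=56
step 14: P0: load  L3  ⟶  EI  (L3)  txn=BusRd  M[L3]=40
step 15: P1: load  L1  ⟶  IE  (L1)  txn=BusRd  M[L1]=70
step 16: P1: store L5 := 88  ⟶  IM  (L5)  txn=∅  M[L5]=56
step 17: P1: load  L5  ⟶  IM  (L5)  txn=∅  M[L5]=56
step 18: P1: load  L5  ⟶  IM  (L5)  txn=∅  M[L5]=56
step 19: P1: load  L5  ⟶  IM  (L5)  txn=∅  M[L5]=56
step 20: P1: load  L3  ⟶  SS  (L3)  txn=BusRd  M[L3]=40
step 21: P0: load  L3  ⟶  SS  (L3)  txn=∅  M[L3]=40
step 22: P1: load  L5  ⟶  IM  (L5)  txn=∅  M[L5]=56
step 23: P0: load  L3  ⟶  SS  (L3)  txn=∅  M[L3]=40
step 24: P0: store L5 := 52  ⟶  MI  (L5)  txn=BusRdX+Flush  M[L5]=88

invalidations = 2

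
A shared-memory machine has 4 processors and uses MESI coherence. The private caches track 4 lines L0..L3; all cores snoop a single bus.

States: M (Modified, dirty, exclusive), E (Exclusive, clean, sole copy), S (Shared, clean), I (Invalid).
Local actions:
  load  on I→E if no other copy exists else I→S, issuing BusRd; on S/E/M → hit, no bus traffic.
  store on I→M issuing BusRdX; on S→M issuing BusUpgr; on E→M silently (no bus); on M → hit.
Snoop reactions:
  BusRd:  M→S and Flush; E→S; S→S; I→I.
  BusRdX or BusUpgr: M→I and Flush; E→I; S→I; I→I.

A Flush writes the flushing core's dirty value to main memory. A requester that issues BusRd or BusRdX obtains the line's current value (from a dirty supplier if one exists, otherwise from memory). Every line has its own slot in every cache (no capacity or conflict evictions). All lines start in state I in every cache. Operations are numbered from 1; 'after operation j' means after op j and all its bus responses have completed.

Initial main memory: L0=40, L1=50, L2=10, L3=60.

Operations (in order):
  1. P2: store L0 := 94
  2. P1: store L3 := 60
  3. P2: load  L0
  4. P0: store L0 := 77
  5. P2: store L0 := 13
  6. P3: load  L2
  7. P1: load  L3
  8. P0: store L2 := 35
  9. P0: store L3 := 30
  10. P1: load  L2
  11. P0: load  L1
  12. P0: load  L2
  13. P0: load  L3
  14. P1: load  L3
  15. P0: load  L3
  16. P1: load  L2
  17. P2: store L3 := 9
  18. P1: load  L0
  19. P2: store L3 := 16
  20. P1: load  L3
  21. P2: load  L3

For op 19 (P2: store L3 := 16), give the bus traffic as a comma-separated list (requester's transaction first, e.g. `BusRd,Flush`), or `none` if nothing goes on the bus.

bus = none

step 1: P2: store L0 := 94  ⟶  IIMI  (L0)  txn=BusRdX  M[L0]=40
step 2: P1: store L3 := 60  ⟶  IMII  (L3)  txn=BusRdX  M[L3]=60
step 3: P2: load  L0  ⟶  IIMI  (L0)  txn=∅  M[L0]=40
step 4: P0: store L0 := 77  ⟶  MIII  (L0)  txn=BusRdX+Flush  M[L0]=94
step 5: P2: store L0 := 13  ⟶  IIMI  (L0)  txn=BusRdX+Flush  M[L0]=77
step 6: P3: load  L2  ⟶  IIIE  (L2)  txn=BusRd  M[L2]=10
step 7: P1: load  L3  ⟶  IMII  (L3)  txn=∅  M[L3]=60
step 8: P0: store L2 := 35  ⟶  MIII  (L2)  txn=BusRdX  M[L2]=10
step 9: P0: store L3 := 30  ⟶  MIII  (L3)  txn=BusRdX+Flush  M[L3]=60
step 10: P1: load  L2  ⟶  SSII  (L2)  txn=BusRd+Flush  M[L2]=35
step 11: P0: load  L1  ⟶  EIII  (L1)  txn=BusRd  M[L1]=50
step 12: P0: load  L2  ⟶  SSII  (L2)  txn=∅  M[L2]=35
step 13: P0: load  L3  ⟶  MIII  (L3)  txn=∅  M[L3]=60
step 14: P1: load  L3  ⟶  SSII  (L3)  txn=BusRd+Flush  M[L3]=30
step 15: P0: load  L3  ⟶  SSII  (L3)  txn=∅  M[L3]=30
step 16: P1: load  L2  ⟶  SSII  (L2)  txn=∅  M[L2]=35
step 17: P2: store L3 := 9  ⟶  IIMI  (L3)  txn=BusRdX  M[L3]=30
step 18: P1: load  L0  ⟶  ISSI  (L0)  txn=BusRd+Flush  M[L0]=13
step 19: P2: store L3 := 16  ⟶  IIMI  (L3)  txn=∅  M[L3]=30
step 20: P1: load  L3  ⟶  ISSI  (L3)  txn=BusRd+Flush  M[L3]=16
step 21: P2: load  L3  ⟶  ISSI  (L3)  txn=∅  M[L3]=16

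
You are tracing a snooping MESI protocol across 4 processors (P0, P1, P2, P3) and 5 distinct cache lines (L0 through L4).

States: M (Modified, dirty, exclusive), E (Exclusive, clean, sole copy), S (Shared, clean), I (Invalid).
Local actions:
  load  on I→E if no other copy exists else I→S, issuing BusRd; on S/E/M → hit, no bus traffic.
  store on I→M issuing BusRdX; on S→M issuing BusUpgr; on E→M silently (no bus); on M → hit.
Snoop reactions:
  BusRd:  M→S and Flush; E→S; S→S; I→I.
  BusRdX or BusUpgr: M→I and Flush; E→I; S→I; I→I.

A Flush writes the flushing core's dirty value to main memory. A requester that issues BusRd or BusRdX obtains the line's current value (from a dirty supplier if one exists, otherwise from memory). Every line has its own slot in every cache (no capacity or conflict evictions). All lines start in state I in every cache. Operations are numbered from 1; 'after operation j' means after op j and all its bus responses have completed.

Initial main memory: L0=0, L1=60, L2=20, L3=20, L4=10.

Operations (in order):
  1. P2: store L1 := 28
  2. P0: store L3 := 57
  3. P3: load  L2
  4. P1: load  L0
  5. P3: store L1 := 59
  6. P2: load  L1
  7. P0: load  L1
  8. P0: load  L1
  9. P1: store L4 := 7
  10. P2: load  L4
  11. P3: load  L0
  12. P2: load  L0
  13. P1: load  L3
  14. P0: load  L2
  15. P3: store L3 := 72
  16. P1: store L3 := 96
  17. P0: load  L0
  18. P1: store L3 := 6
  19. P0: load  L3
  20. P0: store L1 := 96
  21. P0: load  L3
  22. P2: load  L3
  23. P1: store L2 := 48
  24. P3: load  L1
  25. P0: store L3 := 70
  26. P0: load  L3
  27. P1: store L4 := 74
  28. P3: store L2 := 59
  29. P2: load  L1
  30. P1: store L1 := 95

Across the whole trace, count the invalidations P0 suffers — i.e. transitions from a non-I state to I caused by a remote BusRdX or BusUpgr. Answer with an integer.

invalidations = 3

1. P2: store L1 := 28  bus=[BusRdX]  L1: P0=I P1=I P2=M P3=I  mem[L1]=60
2. P0: store L3 := 57  bus=[BusRdX]  L3: P0=M P1=I P2=I P3=I  mem[L3]=20
3. P3: load  L2  bus=[BusRd]  L2: P0=I P1=I P2=I P3=E  mem[L2]=20
4. P1: load  L0  bus=[BusRd]  L0: P0=I P1=E P2=I P3=I  mem[L0]=0
5. P3: store L1 := 59  bus=[BusRdX,Flush]  L1: P0=I P1=I P2=I P3=M  mem[L1]=28
6. P2: load  L1  bus=[BusRd,Flush]  L1: P0=I P1=I P2=S P3=S  mem[L1]=59
7. P0: load  L1  bus=[BusRd]  L1: P0=S P1=I P2=S P3=S  mem[L1]=59
8. P0: load  L1  bus=[-]  L1: P0=S P1=I P2=S P3=S  mem[L1]=59
9. P1: store L4 := 7  bus=[BusRdX]  L4: P0=I P1=M P2=I P3=I  mem[L4]=10
10. P2: load  L4  bus=[BusRd,Flush]  L4: P0=I P1=S P2=S P3=I  mem[L4]=7
11. P3: load  L0  bus=[BusRd]  L0: P0=I P1=S P2=I P3=S  mem[L0]=0
12. P2: load  L0  bus=[BusRd]  L0: P0=I P1=S P2=S P3=S  mem[L0]=0
13. P1: load  L3  bus=[BusRd,Flush]  L3: P0=S P1=S P2=I P3=I  mem[L3]=57
14. P0: load  L2  bus=[BusRd]  L2: P0=S P1=I P2=I P3=S  mem[L2]=20
15. P3: store L3 := 72  bus=[BusRdX]  L3: P0=I P1=I P2=I P3=M  mem[L3]=57
16. P1: store L3 := 96  bus=[BusRdX,Flush]  L3: P0=I P1=M P2=I P3=I  mem[L3]=72
17. P0: load  L0  bus=[BusRd]  L0: P0=S P1=S P2=S P3=S  mem[L0]=0
18. P1: store L3 := 6  bus=[-]  L3: P0=I P1=M P2=I P3=I  mem[L3]=72
19. P0: load  L3  bus=[BusRd,Flush]  L3: P0=S P1=S P2=I P3=I  mem[L3]=6
20. P0: store L1 := 96  bus=[BusUpgr]  L1: P0=M P1=I P2=I P3=I  mem[L1]=59
21. P0: load  L3  bus=[-]  L3: P0=S P1=S P2=I P3=I  mem[L3]=6
22. P2: load  L3  bus=[BusRd]  L3: P0=S P1=S P2=S P3=I  mem[L3]=6
23. P1: store L2 := 48  bus=[BusRdX]  L2: P0=I P1=M P2=I P3=I  mem[L2]=20
24. P3: load  L1  bus=[BusRd,Flush]  L1: P0=S P1=I P2=I P3=S  mem[L1]=96
25. P0: store L3 := 70  bus=[BusUpgr]  L3: P0=M P1=I P2=I P3=I  mem[L3]=6
26. P0: load  L3  bus=[-]  L3: P0=M P1=I P2=I P3=I  mem[L3]=6
27. P1: store L4 := 74  bus=[BusUpgr]  L4: P0=I P1=M P2=I P3=I  mem[L4]=7
28. P3: store L2 := 59  bus=[BusRdX,Flush]  L2: P0=I P1=I P2=I P3=M  mem[L2]=48
29. P2: load  L1  bus=[BusRd]  L1: P0=S P1=I P2=S P3=S  mem[L1]=96
30. P1: store L1 := 95  bus=[BusRdX]  L1: P0=I P1=M P2=I P3=I  mem[L1]=96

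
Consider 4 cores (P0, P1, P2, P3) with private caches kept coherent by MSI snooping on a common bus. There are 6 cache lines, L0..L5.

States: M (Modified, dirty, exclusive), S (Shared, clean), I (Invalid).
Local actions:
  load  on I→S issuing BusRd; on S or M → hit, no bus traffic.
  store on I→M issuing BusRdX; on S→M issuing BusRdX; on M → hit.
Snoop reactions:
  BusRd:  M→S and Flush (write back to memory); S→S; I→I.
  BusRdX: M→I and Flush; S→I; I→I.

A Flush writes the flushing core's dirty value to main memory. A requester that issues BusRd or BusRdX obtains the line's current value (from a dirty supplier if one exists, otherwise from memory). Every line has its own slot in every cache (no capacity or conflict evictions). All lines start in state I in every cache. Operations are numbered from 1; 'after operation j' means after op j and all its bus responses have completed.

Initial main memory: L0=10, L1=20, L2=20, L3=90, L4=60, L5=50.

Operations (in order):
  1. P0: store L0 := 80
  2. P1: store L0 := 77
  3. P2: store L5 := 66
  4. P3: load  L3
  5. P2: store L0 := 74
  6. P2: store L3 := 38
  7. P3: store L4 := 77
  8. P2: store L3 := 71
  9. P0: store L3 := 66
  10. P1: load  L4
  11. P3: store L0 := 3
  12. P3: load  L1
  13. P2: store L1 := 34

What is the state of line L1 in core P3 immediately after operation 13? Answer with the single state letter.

state = I

[1] P0: store L0 := 80 | P0:M(80), P1:I, P2:I, P3:I | bus: BusRdX
[2] P1: store L0 := 77 | P0:I, P1:M(77), P2:I, P3:I | bus: BusRdX,Flush
[3] P2: store L5 := 66 | P0:I, P1:I, P2:M(66), P3:I | bus: BusRdX
[4] P3: load  L3 | P0:I, P1:I, P2:I, P3:S(90) | bus: BusRd
[5] P2: store L0 := 74 | P0:I, P1:I, P2:M(74), P3:I | bus: BusRdX,Flush
[6] P2: store L3 := 38 | P0:I, P1:I, P2:M(38), P3:I | bus: BusRdX
[7] P3: store L4 := 77 | P0:I, P1:I, P2:I, P3:M(77) | bus: BusRdX
[8] P2: store L3 := 71 | P0:I, P1:I, P2:M(71), P3:I | bus: none
[9] P0: store L3 := 66 | P0:M(66), P1:I, P2:I, P3:I | bus: BusRdX,Flush
[10] P1: load  L4 | P0:I, P1:S(77), P2:I, P3:S(77) | bus: BusRd,Flush
[11] P3: store L0 := 3 | P0:I, P1:I, P2:I, P3:M(3) | bus: BusRdX,Flush
[12] P3: load  L1 | P0:I, P1:I, P2:I, P3:S(20) | bus: BusRd
[13] P2: store L1 := 34 | P0:I, P1:I, P2:M(34), P3:I | bus: BusRdX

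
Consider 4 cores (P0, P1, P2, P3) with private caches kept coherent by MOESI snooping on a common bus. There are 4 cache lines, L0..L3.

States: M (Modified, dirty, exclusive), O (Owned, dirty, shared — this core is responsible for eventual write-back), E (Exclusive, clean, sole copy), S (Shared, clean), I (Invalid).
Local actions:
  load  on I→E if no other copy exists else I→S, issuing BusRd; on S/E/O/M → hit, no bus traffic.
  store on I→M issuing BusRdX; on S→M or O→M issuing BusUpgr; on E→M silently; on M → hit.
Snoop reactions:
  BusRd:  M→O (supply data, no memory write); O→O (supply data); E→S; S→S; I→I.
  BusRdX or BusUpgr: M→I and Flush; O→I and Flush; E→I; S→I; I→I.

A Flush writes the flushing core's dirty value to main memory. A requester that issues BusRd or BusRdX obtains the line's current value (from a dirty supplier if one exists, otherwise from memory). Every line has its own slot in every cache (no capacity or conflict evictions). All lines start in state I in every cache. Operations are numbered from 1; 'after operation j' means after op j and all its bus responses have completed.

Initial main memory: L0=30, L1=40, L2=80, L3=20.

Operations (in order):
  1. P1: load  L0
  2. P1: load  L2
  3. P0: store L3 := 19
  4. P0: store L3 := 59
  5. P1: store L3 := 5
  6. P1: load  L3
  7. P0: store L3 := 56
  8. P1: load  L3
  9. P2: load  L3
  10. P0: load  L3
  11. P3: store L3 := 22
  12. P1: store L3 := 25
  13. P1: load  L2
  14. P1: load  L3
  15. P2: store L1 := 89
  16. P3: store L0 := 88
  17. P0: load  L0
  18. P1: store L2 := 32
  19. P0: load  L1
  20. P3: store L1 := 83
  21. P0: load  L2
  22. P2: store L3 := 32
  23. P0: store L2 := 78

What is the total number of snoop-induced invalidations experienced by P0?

invalidations = 3

step 1: P1: load  L0  ⟶  IEII  (L0)  txn=BusRd  M[L0]=30
step 2: P1: load  L2  ⟶  IEII  (L2)  txn=BusRd  M[L2]=80
step 3: P0: store L3 := 19  ⟶  MIII  (L3)  txn=BusRdX  M[L3]=20
step 4: P0: store L3 := 59  ⟶  MIII  (L3)  txn=∅  M[L3]=20
step 5: P1: store L3 := 5  ⟶  IMII  (L3)  txn=BusRdX+Flush  M[L3]=59
step 6: P1: load  L3  ⟶  IMII  (L3)  txn=∅  M[L3]=59
step 7: P0: store L3 := 56  ⟶  MIII  (L3)  txn=BusRdX+Flush  M[L3]=5
step 8: P1: load  L3  ⟶  OSII  (L3)  txn=BusRd  M[L3]=5
step 9: P2: load  L3  ⟶  OSSI  (L3)  txn=BusRd  M[L3]=5
step 10: P0: load  L3  ⟶  OSSI  (L3)  txn=∅  M[L3]=5
step 11: P3: store L3 := 22  ⟶  IIIM  (L3)  txn=BusRdX+Flush  M[L3]=56
step 12: P1: store L3 := 25  ⟶  IMII  (L3)  txn=BusRdX+Flush  M[L3]=22
step 13: P1: load  L2  ⟶  IEII  (L2)  txn=∅  M[L2]=80
step 14: P1: load  L3  ⟶  IMII  (L3)  txn=∅  M[L3]=22
step 15: P2: store L1 := 89  ⟶  IIMI  (L1)  txn=BusRdX  M[L1]=40
step 16: P3: store L0 := 88  ⟶  IIIM  (L0)  txn=BusRdX  M[L0]=30
step 17: P0: load  L0  ⟶  SIIO  (L0)  txn=BusRd  M[L0]=30
step 18: P1: store L2 := 32  ⟶  IMII  (L2)  txn=∅  M[L2]=80
step 19: P0: load  L1  ⟶  SIOI  (L1)  txn=BusRd  M[L1]=40
step 20: P3: store L1 := 83  ⟶  IIIM  (L1)  txn=BusRdX+Flush  M[L1]=89
step 21: P0: load  L2  ⟶  SOII  (L2)  txn=BusRd  M[L2]=80
step 22: P2: store L3 := 32  ⟶  IIMI  (L3)  txn=BusRdX+Flush  M[L3]=25
step 23: P0: store L2 := 78  ⟶  MIII  (L2)  txn=BusUpgr+Flush  M[L2]=32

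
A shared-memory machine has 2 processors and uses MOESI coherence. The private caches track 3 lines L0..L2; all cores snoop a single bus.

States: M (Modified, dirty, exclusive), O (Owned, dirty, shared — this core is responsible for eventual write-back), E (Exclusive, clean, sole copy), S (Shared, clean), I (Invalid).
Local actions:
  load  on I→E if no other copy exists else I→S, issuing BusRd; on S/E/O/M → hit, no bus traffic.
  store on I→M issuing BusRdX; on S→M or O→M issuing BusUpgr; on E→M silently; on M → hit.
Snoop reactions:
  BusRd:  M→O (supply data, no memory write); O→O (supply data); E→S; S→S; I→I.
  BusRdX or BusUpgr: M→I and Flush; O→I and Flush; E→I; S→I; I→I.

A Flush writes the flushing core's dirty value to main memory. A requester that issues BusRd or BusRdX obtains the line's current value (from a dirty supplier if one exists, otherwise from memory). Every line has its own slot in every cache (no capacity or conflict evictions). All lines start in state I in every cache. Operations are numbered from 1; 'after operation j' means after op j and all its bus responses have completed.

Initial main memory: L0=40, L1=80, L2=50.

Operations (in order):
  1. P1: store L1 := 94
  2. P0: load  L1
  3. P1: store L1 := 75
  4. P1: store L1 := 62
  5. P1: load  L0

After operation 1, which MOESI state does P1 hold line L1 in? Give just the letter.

step 1: P1: store L1 := 94  ⟶  IM  (L1)  txn=BusRdX  M[L1]=80
step 2: P0: load  L1  ⟶  SO  (L1)  txn=BusRd  M[L1]=80
step 3: P1: store L1 := 75  ⟶  IM  (L1)  txn=BusUpgr  M[L1]=80
step 4: P1: store L1 := 62  ⟶  IM  (L1)  txn=∅  M[L1]=80
step 5: P1: load  L0  ⟶  IE  (L0)  txn=BusRd  M[L0]=40

state = M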